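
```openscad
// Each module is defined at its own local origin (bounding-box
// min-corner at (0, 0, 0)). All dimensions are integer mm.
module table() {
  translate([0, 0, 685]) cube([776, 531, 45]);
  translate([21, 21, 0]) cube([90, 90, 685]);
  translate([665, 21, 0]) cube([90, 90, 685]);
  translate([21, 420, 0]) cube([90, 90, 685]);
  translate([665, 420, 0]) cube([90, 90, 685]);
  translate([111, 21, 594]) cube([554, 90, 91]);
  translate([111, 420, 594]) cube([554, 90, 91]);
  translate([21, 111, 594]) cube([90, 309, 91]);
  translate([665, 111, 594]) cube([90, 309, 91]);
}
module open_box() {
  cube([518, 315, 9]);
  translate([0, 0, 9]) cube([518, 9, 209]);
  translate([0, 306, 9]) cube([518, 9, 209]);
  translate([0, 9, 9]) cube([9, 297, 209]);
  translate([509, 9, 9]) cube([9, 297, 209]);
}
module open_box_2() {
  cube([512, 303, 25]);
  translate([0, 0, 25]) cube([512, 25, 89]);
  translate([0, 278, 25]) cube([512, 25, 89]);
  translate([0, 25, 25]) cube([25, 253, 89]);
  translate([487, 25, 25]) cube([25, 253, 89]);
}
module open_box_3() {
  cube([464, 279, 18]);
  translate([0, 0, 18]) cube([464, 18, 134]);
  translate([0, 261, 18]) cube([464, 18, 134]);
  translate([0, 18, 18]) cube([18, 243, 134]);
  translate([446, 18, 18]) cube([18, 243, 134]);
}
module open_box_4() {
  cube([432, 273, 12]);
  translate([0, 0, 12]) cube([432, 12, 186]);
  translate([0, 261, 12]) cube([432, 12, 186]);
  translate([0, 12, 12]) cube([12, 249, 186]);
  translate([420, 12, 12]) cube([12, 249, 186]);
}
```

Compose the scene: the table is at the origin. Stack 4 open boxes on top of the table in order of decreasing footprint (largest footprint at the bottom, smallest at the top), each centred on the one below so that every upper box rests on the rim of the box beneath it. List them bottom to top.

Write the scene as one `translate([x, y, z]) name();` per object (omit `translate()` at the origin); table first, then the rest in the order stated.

table();
translate([129, 108, 730]) open_box();
translate([132, 114, 948]) open_box_2();
translate([156, 126, 1062]) open_box_3();
translate([172, 129, 1214]) open_box_4();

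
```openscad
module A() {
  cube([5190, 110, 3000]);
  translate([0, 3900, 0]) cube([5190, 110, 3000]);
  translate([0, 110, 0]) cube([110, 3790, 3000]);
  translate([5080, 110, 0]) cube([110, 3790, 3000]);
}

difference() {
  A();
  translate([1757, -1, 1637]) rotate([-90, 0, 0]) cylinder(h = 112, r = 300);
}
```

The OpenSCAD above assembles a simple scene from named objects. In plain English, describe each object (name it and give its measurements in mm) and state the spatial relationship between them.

A is the wall frame of a small rectangular building: four walls, each 3000 mm tall and 110 mm thick, enclosing a footprint 5190 mm (x) by 4010 mm (y) outside-to-outside, with no floor or roof. The front and back walls (the −y and +y sides) span the full width; the two side walls fit between them.

The house frame has a circular hole of radius 300 mm through its front wall, centred at (x = 1757, z = 1637).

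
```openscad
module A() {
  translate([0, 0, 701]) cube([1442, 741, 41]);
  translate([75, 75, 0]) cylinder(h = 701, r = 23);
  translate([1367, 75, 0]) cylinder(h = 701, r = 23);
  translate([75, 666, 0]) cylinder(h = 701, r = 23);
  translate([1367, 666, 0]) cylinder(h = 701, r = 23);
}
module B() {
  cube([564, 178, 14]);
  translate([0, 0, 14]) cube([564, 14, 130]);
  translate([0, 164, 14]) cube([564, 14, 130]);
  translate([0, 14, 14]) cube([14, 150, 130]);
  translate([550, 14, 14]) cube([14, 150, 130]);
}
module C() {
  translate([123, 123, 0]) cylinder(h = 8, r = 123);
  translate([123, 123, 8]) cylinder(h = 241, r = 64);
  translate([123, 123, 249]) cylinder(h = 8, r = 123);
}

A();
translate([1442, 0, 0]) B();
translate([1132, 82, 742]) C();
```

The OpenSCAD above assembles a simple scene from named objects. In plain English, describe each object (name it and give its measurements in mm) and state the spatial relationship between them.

A is a rectangular dining table. The top is 1442×741×41 mm with its upper surface at z = 742 mm. It stands on four round legs of 46 mm diameter, each leg's bounding box inset 52 mm from the nearest pair of top edges, running from the floor to the underside of the top.

B is an open storage box with external size 564×178×144 mm and wall thickness 14 mm (the base is also 14 mm thick). The base covers the whole footprint; the four walls stand on the base, with the y-facing walls full-width and the x-facing walls fitting between their inner faces.

C is a spool: two coaxial disc flanges of radius 123 mm and thickness 8 mm, joined by a core cylinder of radius 64 mm and height 241 mm. The lower flange rests on z = 0 and the three cylinders share a vertical axis.

The open box is against the table's +x side, with their −y faces flush. The spool is on top of the table.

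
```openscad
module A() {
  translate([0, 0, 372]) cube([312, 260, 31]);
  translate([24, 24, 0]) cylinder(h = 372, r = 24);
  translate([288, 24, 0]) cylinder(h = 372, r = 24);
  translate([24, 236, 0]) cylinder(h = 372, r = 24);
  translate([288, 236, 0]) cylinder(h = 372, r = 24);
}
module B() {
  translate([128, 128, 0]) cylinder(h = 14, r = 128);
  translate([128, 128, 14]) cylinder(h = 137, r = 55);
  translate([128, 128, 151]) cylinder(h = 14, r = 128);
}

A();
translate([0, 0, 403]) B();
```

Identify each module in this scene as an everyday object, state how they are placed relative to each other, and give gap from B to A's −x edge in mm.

The spool's min-x is at 0; the stool's min-x is 0; gap = 0 mm.

A is a stool. B is a spool. The spool is on top of the stool. The gap from the spool to the stool's −x edge is 0 mm.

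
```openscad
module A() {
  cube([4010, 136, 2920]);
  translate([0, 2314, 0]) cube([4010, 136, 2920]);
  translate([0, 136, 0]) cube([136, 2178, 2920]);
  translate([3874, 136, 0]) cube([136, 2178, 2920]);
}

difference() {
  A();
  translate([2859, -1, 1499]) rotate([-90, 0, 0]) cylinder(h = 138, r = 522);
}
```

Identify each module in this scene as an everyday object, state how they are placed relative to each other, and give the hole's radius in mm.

A is a house frame. The house frame has a circular hole through its front wall. The hole's radius is 522 mm.

The subtracted cylinder has r = 522 mm.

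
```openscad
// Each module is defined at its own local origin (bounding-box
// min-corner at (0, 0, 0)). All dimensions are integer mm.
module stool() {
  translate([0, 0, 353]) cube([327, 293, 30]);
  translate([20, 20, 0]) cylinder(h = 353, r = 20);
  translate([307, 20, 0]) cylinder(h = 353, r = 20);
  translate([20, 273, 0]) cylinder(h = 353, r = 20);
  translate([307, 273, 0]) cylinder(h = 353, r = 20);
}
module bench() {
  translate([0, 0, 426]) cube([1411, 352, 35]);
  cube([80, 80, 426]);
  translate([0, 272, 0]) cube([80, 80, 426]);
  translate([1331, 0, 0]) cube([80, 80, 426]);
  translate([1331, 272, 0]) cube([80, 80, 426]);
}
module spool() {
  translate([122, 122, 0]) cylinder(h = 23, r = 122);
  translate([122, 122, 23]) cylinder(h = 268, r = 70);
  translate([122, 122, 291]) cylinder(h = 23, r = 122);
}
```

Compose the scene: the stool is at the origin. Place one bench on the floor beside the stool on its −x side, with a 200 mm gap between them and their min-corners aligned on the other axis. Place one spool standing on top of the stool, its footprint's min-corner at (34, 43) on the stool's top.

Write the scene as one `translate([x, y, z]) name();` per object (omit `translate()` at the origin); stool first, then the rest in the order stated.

stool();
translate([-1611, 0, 0]) bench();
translate([34, 43, 383]) spool();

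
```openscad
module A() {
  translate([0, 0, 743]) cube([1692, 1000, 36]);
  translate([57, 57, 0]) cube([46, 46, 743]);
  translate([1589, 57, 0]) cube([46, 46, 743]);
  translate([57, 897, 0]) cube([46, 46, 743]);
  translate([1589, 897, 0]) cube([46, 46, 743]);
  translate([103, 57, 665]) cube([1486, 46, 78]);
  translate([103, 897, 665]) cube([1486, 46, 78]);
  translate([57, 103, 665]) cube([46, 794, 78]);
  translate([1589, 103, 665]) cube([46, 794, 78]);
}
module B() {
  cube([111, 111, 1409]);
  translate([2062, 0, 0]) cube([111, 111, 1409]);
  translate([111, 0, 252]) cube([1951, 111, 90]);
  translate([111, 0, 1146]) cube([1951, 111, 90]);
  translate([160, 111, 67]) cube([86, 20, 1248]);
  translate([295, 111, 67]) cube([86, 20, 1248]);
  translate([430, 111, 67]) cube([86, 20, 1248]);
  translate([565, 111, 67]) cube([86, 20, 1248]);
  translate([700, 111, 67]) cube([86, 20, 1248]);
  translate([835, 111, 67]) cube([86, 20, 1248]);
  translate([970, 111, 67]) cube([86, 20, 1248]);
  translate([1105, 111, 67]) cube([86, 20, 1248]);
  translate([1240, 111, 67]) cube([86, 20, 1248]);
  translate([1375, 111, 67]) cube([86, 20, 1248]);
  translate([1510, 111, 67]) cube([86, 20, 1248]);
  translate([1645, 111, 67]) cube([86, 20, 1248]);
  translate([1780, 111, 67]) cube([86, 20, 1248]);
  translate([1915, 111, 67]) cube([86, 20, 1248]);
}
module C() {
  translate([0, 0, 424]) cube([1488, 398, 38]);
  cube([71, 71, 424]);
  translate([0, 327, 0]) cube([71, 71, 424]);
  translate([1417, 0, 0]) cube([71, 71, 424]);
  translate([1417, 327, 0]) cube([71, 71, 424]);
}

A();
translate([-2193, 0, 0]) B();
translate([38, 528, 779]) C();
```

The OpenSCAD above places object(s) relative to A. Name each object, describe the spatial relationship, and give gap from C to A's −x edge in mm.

A is a table. B is a fence section. C is a bench. The fence section is on the floor beside the table on its −x side. The bench is on top of the table. The gap from the bench to the table's −x edge is 38 mm.

The bench's min-x is at 38; the table's min-x is 0; gap = 38 mm.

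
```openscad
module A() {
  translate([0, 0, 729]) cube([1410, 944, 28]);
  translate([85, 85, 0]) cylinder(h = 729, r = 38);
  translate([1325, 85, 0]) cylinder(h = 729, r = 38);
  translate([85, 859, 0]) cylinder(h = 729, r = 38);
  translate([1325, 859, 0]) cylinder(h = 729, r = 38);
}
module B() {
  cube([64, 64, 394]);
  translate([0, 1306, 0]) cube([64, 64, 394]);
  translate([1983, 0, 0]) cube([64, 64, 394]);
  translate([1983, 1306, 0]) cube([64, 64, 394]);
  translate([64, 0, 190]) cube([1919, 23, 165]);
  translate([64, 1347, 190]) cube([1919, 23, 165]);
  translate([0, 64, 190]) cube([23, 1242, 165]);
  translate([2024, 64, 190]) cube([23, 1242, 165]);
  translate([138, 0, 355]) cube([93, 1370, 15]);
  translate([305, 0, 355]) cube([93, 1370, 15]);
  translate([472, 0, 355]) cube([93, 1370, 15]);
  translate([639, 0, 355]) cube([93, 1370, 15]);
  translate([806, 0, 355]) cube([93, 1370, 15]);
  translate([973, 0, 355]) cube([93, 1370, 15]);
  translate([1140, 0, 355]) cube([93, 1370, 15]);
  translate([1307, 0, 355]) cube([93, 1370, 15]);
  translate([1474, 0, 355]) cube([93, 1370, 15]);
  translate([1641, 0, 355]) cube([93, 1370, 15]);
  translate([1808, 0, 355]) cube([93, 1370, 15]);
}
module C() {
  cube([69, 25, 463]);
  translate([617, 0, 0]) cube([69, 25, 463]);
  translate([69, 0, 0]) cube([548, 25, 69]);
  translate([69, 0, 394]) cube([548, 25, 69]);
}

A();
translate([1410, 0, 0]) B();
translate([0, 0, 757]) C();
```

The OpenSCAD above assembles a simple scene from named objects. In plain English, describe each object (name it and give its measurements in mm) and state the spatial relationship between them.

A is a table: top 1410 mm (x) × 944 mm (y), 28 mm thick, upper face at z = 757 mm, on four round legs of 76 mm diameter, each leg's bounding box inset 47 mm from the nearest pair of top edges, running from z = 0 to the bottom of the top.

B is a bed frame 2047 mm long (x) by 1370 mm wide (y). Four 64×64 mm corner posts, 394 mm tall, at the corners of the footprint. Four rails of 23 mm thickness and 165 mm height run between adjacent posts with their undersides at z = 190 mm, their outer faces flush with the outside of the frame (the two x-running rails run between the posts' inner faces; the two y-running rails run between the posts' inner faces). 11 slats, each 93 mm wide (x) and 15 mm thick, lie across the top of the two x-running rails, running the full 1370 mm width of the frame in y; the slats are evenly spaced along x between the inner faces of the end posts with equal gaps (rounded down to the nearest mm) at the −x end and between each pair — any rounding remainder accumulates at the +x end.

C is a rectangular picture frame lying in the x–z plane (depth along y). The opening is 548 mm wide (x) by 325 mm tall (z), surrounded by a border 69 mm wide on all four sides. The frame is 25 mm deep and is made of two full-height vertical stiles with two horizontal rails fitted between them.

The bed frame is against the table's +x side, with their −y faces flush. The picture frame is on top of the table.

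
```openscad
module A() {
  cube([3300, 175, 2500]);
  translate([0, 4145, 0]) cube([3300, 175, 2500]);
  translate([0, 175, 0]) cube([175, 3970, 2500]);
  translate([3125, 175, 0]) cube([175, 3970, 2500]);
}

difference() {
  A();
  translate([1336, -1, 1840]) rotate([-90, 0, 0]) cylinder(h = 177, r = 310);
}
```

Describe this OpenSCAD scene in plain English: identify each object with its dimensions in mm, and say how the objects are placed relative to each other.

A is a box-shaped house frame (walls only): outside footprint 3300×4320 mm, wall height 2500 mm, wall thickness 175 mm. The two y-facing walls run the full x-width; the two x-facing walls fit between the inner faces of the y-facing walls.

The house frame has a circular hole of radius 310 mm through its front wall, centred at (x = 1336, z = 1840).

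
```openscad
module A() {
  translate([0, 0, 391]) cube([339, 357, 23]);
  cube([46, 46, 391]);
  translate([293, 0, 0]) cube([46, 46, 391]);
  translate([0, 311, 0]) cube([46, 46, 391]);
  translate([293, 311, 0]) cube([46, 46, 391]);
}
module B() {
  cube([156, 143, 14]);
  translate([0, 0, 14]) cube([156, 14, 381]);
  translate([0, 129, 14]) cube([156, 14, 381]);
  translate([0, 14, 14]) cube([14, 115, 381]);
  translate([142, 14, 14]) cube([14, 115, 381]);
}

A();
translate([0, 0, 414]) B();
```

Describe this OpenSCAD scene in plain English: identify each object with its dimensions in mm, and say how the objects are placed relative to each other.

A is a simple wooden stool: a rectangular seat 339 mm (x) by 357 mm (y), 23 mm thick, top face at z = 414 mm, on four square legs, each 46×46 mm in cross-section. The legs rest on z = 0, each flush with a corner of the seat.

B is an open storage box with external size 156×143×395 mm and wall thickness 14 mm (the base is also 14 mm thick). The base covers the whole footprint; the four walls stand on the base, with the y-facing walls full-width and the x-facing walls fitting between their inner faces.

The open box is on top of the stool.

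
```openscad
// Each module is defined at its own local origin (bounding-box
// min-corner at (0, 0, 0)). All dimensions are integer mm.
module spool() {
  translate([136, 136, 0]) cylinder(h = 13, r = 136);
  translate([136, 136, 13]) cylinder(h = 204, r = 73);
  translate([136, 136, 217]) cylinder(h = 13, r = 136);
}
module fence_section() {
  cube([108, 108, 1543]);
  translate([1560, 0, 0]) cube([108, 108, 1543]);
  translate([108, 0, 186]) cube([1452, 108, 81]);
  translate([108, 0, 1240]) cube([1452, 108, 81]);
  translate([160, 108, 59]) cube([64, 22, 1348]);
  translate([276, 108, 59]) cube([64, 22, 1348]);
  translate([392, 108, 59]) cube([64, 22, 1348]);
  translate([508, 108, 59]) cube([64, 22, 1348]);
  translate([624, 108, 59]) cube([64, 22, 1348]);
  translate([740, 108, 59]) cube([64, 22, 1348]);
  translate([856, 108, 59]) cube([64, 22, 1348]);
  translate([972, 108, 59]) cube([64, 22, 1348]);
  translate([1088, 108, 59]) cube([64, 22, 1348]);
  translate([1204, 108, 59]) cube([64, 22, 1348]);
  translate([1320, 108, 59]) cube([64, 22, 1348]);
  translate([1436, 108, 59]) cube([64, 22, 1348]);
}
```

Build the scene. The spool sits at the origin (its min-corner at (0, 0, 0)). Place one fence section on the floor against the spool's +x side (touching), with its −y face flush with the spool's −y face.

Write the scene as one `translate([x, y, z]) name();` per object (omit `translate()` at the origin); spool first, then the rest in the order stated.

spool();
translate([272, 0, 0]) fence_section();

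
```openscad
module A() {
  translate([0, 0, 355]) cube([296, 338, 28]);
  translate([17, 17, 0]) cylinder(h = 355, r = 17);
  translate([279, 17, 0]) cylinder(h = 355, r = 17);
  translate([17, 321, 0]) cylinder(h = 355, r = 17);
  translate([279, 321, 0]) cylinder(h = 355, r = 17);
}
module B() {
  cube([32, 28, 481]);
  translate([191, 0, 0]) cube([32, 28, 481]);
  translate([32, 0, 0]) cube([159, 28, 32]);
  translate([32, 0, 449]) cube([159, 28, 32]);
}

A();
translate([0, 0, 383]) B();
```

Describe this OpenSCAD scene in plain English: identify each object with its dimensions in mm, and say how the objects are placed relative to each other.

A is a four-legged stool. The seat is a 296×338×28 mm slab whose top surface is at z = 383 mm; four round legs, each 34 mm in diameter, run from the floor (z = 0) to the underside of the seat, each leg's axis is inset half a diameter from the nearest pair of seat edges (so the leg's bounding box is flush with the corner).

B is a rectangular picture frame lying in the x–z plane (depth along y). The opening is 159 mm wide (x) by 417 mm tall (z), surrounded by a border 32 mm wide on all four sides. The frame is 28 mm deep and is made of two full-height vertical stiles with two horizontal rails fitted between them.

The picture frame is on top of the stool.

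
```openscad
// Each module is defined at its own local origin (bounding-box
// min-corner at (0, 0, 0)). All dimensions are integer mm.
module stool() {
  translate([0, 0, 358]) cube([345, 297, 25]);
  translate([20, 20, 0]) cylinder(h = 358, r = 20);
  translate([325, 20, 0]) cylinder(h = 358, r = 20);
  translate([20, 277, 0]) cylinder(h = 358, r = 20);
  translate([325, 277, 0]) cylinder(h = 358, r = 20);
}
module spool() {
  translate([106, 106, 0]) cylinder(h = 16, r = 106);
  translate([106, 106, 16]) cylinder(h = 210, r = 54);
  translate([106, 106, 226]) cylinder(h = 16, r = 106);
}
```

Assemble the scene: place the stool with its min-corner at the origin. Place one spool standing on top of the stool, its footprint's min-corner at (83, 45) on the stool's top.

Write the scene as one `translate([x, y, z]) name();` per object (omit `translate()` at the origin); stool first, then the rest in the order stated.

stool();
translate([83, 45, 383]) spool();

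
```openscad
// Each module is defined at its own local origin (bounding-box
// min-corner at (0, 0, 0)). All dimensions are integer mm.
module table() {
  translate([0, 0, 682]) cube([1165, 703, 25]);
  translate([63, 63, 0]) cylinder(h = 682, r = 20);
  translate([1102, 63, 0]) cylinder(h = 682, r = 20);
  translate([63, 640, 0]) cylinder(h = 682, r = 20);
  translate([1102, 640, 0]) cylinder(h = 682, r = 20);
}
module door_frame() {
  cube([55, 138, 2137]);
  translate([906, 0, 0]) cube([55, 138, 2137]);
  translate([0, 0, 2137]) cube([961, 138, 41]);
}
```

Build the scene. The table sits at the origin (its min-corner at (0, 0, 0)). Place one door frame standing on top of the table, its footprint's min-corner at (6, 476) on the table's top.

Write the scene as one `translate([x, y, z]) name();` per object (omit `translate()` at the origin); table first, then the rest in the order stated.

table();
translate([6, 476, 707]) door_frame();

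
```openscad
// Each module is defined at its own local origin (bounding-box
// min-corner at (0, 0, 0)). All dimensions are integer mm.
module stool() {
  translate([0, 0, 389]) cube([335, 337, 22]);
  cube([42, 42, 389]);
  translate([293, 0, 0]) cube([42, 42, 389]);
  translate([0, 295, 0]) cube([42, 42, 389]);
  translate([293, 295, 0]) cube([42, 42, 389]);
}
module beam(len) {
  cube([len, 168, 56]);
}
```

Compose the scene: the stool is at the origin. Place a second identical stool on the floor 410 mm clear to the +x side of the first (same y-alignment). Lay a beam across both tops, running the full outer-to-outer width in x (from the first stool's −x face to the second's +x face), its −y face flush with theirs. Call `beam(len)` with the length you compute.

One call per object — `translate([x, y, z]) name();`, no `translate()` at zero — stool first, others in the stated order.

stool();
translate([745, 0, 0]) stool();
translate([0, 0, 411]) beam(1080);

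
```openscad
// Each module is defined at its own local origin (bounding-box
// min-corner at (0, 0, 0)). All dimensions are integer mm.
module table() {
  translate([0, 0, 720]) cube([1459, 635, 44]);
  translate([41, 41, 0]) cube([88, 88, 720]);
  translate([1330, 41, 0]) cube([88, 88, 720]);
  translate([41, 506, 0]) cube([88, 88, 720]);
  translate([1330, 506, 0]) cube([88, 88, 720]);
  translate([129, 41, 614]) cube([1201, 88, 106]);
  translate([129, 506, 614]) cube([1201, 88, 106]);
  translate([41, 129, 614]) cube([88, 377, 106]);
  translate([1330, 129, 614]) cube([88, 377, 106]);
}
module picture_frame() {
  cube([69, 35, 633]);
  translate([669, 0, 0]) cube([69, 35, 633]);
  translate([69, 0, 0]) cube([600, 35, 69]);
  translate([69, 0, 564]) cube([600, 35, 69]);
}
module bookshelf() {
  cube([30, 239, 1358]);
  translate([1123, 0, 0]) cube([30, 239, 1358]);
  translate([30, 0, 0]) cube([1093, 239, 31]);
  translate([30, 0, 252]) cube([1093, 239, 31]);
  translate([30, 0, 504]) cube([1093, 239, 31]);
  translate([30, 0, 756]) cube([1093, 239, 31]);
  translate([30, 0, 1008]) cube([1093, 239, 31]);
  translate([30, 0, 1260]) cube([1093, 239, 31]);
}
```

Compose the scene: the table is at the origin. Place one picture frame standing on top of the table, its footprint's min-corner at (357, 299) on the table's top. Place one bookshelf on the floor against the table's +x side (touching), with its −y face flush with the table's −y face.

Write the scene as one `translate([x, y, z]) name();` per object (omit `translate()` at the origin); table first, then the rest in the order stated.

table();
translate([357, 299, 764]) picture_frame();
translate([1459, 0, 0]) bookshelf();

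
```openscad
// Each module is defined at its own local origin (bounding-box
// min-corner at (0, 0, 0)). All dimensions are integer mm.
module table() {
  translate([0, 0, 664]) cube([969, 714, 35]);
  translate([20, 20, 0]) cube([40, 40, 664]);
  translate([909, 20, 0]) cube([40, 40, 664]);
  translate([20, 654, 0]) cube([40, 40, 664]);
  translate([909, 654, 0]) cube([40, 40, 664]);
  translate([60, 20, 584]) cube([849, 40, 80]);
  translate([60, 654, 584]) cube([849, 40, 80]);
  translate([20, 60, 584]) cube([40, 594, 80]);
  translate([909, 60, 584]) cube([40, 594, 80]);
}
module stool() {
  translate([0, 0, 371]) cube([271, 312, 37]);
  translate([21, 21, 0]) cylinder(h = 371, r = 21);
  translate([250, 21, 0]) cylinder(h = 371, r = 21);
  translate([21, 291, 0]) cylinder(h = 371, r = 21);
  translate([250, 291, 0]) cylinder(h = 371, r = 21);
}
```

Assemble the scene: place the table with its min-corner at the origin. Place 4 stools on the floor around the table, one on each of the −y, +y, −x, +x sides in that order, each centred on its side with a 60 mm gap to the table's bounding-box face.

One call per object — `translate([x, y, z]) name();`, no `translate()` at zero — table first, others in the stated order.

table();
translate([349, -372, 0]) stool();
translate([349, 774, 0]) stool();
translate([-331, 201, 0]) stool();
translate([1029, 201, 0]) stool();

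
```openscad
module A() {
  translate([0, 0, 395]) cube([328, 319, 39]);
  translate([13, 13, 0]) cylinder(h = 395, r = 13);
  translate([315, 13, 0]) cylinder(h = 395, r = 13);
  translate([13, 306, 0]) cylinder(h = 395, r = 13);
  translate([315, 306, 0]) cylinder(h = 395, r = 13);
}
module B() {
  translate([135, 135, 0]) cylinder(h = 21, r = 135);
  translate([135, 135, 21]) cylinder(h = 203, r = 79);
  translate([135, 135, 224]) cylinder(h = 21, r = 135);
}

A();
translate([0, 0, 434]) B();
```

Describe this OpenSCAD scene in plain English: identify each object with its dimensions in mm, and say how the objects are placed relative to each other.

A is a four-legged stool. The seat is a 328×319×39 mm slab whose top surface is at z = 434 mm; four round legs, each 26 mm in diameter, run from the floor (z = 0) to the underside of the seat, each leg's axis is inset half a diameter from the nearest pair of seat edges (so the leg's bounding box is flush with the corner).

B is a spool: two coaxial disc flanges of radius 135 mm and thickness 21 mm, joined by a core cylinder of radius 79 mm and height 203 mm. The lower flange rests on z = 0 and the three cylinders share a vertical axis.

The spool is on top of the stool.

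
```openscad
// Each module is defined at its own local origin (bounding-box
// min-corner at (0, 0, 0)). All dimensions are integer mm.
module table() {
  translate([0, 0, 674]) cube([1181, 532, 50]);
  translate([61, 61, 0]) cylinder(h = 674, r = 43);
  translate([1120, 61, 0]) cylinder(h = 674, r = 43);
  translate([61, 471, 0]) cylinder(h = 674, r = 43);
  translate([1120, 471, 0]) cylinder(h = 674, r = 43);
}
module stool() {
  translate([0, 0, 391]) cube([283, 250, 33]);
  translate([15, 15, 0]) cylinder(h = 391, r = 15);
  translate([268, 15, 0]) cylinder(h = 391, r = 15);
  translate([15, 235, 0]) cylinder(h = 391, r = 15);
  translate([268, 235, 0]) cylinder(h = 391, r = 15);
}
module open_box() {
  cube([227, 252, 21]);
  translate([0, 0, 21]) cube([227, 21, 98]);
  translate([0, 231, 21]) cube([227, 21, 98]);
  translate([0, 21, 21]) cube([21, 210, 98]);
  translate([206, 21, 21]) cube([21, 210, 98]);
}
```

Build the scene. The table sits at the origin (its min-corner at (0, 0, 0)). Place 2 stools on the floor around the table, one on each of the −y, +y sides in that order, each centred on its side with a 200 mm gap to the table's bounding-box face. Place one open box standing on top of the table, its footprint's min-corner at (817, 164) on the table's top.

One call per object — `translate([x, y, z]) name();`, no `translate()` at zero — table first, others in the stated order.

table();
translate([449, -450, 0]) stool();
translate([449, 732, 0]) stool();
translate([817, 164, 724]) open_box();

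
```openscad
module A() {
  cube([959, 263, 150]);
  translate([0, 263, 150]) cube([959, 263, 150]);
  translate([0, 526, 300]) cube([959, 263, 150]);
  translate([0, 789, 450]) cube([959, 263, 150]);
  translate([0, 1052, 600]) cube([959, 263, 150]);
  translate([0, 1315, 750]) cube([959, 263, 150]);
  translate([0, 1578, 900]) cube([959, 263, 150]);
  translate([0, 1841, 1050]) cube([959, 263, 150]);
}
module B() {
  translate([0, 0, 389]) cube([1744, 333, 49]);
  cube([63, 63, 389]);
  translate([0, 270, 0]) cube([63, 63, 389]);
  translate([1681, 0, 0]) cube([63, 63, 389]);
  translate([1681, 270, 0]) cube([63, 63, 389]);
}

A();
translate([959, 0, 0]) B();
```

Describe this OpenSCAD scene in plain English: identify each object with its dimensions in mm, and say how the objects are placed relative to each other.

A is a run of 8 identical solid stair steps. Each tread is 959×263 mm and each step block is 150 mm high. Step 1 rests on the floor; step k is offset from step 1 by (k−1)×263 mm in y and (k−1)×150 mm in z.

B is a long wooden bench with a 1744 mm (x) × 333 mm (y) seat, 49 mm thick, its top surface 438 mm above the floor. Four 63 mm square legs at the seat corners, flush with the edges, run from z = 0 to the seat underside.

The bench is against the staircase's +x side, with their −y faces flush.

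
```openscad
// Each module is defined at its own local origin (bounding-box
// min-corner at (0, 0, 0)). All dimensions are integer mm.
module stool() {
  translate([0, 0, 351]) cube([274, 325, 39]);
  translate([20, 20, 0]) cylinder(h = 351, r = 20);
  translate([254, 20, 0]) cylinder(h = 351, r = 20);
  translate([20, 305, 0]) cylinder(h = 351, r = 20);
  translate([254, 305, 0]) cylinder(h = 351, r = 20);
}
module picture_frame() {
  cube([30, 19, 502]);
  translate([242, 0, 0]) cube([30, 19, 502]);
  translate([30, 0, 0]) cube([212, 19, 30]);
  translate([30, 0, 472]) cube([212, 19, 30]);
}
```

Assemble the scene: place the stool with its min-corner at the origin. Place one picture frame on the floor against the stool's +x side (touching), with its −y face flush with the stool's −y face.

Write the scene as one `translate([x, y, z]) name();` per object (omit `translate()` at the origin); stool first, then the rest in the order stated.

stool();
translate([274, 0, 0]) picture_frame();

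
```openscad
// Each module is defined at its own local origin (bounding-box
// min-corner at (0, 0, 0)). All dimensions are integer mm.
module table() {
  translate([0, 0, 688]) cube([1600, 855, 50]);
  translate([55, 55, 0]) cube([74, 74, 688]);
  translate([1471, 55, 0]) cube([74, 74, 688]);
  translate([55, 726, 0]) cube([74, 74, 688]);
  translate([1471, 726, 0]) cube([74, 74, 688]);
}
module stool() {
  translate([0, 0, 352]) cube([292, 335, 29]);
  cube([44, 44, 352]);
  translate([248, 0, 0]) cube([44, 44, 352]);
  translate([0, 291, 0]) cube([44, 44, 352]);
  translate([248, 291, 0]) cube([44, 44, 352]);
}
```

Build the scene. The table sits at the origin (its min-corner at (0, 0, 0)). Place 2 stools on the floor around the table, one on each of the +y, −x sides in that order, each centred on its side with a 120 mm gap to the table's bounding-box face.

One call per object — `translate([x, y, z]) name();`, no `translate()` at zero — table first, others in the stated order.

table();
translate([654, 975, 0]) stool();
translate([-412, 260, 0]) stool();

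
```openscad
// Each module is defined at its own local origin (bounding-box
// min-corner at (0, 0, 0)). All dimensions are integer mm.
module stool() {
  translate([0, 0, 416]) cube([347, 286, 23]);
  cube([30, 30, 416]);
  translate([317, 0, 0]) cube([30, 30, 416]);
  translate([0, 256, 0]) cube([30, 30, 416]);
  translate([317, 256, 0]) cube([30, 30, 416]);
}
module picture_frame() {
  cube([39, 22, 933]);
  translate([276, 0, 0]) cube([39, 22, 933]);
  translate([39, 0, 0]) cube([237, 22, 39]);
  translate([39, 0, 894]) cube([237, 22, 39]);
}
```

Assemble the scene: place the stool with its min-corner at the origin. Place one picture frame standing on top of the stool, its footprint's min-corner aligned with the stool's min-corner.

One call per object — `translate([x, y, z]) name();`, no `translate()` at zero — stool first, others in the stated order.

stool();
translate([0, 0, 439]) picture_frame();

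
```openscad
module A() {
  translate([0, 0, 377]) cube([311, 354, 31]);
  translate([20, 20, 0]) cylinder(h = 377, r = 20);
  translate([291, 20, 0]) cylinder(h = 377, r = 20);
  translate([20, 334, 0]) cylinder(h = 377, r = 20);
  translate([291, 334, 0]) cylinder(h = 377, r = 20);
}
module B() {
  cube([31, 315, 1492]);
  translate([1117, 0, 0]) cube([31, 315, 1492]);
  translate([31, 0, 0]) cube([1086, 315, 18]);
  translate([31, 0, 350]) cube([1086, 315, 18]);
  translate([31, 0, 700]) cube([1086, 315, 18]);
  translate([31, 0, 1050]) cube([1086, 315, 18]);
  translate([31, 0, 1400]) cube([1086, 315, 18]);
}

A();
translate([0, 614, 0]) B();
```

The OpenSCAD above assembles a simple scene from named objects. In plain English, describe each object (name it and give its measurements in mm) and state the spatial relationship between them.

A is a four-legged stool. The seat is 311×354 mm, 31 mm thick, top at z = 408 mm. It stands on four round legs, each 40 mm in diameter, from z = 0 to the seat underside, each leg's axis is inset half a diameter from the nearest pair of seat edges (so the leg's bounding box is flush with the corner).

B is a bookshelf 1148 mm wide overall, 315 mm deep and 1492 mm tall. The two sides are 31 mm thick vertical panels. 5 horizontal shelves of 18 mm thickness span between the inner faces of the sides; the lowest shelf sits on the floor and shelves are stacked with a clear vertical gap of 332 mm between each pair.

The bookshelf is on the floor beside the stool on its +y side.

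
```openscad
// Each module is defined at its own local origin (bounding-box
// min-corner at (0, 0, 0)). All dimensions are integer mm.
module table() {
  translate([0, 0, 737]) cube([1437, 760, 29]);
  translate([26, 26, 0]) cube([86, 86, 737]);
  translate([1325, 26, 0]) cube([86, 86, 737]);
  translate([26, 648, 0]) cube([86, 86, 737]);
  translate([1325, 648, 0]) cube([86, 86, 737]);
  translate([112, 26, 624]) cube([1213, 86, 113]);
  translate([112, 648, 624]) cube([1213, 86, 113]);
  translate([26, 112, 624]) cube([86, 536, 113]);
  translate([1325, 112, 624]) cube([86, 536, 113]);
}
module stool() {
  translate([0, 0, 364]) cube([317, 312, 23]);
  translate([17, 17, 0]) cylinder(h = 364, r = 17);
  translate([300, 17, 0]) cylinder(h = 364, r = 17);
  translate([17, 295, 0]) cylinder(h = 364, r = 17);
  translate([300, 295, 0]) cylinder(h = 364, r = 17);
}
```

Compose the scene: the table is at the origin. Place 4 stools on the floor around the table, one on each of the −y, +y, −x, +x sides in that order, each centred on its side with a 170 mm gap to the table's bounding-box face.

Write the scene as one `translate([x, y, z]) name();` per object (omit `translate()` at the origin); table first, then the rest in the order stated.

table();
translate([560, -482, 0]) stool();
translate([560, 930, 0]) stool();
translate([-487, 224, 0]) stool();
translate([1607, 224, 0]) stool();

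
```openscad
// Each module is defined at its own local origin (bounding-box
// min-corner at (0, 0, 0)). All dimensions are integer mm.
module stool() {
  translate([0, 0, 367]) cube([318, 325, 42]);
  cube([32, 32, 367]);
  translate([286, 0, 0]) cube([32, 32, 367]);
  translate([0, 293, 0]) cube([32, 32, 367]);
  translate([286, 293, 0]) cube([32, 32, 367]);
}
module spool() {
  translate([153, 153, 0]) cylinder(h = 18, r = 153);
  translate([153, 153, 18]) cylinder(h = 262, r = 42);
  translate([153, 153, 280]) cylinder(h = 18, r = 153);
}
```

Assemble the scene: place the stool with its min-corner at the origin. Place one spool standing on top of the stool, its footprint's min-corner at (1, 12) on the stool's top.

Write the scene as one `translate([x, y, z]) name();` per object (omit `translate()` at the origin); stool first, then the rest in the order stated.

stool();
translate([1, 12, 409]) spool();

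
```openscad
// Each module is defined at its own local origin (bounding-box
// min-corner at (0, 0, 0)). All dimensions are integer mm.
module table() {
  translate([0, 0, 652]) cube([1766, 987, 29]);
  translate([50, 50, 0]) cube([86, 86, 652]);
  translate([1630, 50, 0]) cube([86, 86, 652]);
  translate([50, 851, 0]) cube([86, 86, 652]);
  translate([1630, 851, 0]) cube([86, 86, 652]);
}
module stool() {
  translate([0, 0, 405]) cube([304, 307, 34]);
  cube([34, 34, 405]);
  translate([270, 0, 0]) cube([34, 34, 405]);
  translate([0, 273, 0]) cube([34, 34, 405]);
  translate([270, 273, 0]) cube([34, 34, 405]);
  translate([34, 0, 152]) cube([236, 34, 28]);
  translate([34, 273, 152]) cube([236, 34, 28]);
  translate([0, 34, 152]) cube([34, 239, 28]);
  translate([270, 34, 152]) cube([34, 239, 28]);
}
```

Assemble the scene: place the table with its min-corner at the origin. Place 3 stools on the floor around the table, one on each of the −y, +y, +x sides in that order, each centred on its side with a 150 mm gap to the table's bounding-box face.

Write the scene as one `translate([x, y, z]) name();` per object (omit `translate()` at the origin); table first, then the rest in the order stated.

table();
translate([731, -457, 0]) stool();
translate([731, 1137, 0]) stool();
translate([1916, 340, 0]) stool();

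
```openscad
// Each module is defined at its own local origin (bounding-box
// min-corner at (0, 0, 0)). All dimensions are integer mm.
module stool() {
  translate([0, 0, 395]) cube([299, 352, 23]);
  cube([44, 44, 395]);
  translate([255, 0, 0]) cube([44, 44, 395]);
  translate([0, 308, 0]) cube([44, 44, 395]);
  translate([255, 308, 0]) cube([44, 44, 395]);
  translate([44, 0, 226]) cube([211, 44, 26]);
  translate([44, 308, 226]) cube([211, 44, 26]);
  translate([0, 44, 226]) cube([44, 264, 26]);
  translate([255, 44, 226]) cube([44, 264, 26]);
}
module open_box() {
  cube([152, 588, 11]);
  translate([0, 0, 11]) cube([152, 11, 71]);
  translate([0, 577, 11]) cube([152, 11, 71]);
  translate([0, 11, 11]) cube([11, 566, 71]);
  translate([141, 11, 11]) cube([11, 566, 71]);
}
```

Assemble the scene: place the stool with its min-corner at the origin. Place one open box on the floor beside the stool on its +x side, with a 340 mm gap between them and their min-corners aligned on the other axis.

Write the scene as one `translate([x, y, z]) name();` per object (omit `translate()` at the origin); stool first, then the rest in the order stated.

stool();
translate([639, 0, 0]) open_box();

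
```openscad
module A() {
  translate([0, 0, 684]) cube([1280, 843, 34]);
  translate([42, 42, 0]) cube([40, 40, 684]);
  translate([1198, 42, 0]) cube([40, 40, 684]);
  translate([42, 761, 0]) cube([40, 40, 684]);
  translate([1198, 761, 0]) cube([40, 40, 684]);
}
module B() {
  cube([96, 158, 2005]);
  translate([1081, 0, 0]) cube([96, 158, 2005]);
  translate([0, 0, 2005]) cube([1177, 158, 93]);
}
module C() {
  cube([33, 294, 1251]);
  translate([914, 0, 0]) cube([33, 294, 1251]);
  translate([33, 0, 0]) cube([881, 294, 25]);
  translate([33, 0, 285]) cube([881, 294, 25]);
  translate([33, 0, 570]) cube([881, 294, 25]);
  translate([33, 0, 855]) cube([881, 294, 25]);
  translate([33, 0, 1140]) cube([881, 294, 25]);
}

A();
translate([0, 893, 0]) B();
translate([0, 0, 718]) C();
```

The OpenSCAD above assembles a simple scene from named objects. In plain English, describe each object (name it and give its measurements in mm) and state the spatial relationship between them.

A is a table with a 1280×843 mm rectangular top, 34 mm thick, top surface at z = 718 mm, supported by four 40×40 mm square legs, each inset 42 mm from the nearest pair of top edges, running from the floor.

B is a rectangular door frame: two vertical jambs of 96×158 mm section, 2005 mm tall, with a clear opening 985 mm wide between their inner faces. A header 93 mm tall and 158 mm deep lies on top of the jambs and spans the full outside width.

C is a bookshelf 947 mm wide overall, 294 mm deep and 1251 mm tall. The two sides are 33 mm thick vertical panels. 5 horizontal shelves of 25 mm thickness span between the inner faces of the sides; the lowest shelf sits on the floor and shelves are stacked with a clear vertical gap of 260 mm between each pair.

The door frame is on the floor beside the table on its +y side. The bookshelf is on top of the table.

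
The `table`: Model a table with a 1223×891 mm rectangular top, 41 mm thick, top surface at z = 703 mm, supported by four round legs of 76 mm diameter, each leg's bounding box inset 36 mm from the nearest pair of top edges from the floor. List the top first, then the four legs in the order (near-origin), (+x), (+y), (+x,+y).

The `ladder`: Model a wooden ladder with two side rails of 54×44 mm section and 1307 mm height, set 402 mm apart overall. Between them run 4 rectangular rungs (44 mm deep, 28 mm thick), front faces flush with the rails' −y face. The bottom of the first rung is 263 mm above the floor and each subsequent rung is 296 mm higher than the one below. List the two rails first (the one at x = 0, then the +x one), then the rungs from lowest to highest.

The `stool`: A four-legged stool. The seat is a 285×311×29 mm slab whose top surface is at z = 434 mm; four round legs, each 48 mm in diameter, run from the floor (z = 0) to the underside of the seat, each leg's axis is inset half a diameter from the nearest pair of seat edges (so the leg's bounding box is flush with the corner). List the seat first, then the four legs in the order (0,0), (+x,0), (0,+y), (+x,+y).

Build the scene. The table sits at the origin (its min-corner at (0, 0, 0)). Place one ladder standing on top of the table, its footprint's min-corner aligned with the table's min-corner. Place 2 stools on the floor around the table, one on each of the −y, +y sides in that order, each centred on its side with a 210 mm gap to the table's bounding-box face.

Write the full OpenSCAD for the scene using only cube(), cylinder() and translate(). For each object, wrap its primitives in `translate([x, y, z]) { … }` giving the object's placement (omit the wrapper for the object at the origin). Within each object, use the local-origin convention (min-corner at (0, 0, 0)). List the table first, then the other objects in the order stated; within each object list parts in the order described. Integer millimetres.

translate([0, 0, 662]) cube([1223, 891, 41]);
translate([74, 74, 0]) cylinder(h = 662, r = 38);
translate([1149, 74, 0]) cylinder(h = 662, r = 38);
translate([74, 817, 0]) cylinder(h = 662, r = 38);
translate([1149, 817, 0]) cylinder(h = 662, r = 38);
translate([0, 0, 703]) {
  cube([54, 44, 1307]);
  translate([348, 0, 0]) cube([54, 44, 1307]);
  translate([54, 0, 263]) cube([294, 44, 28]);
  translate([54, 0, 559]) cube([294, 44, 28]);
  translate([54, 0, 855]) cube([294, 44, 28]);
  translate([54, 0, 1151]) cube([294, 44, 28]);
}
translate([469, -521, 0]) {
  translate([0, 0, 405]) cube([285, 311, 29]);
  translate([24, 24, 0]) cylinder(h = 405, r = 24);
  translate([261, 24, 0]) cylinder(h = 405, r = 24);
  translate([24, 287, 0]) cylinder(h = 405, r = 24);
  translate([261, 287, 0]) cylinder(h = 405, r = 24);
}
translate([469, 1101, 0]) {
  translate([0, 0, 405]) cube([285, 311, 29]);
  translate([24, 24, 0]) cylinder(h = 405, r = 24);
  translate([261, 24, 0]) cylinder(h = 405, r = 24);
  translate([24, 287, 0]) cylinder(h = 405, r = 24);
  translate([261, 287, 0]) cylinder(h = 405, r = 24);
}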